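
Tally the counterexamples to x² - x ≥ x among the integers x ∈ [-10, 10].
Counterexamples in [-10, 10]: {1}.

Counting them gives 1 values.

Answer: 1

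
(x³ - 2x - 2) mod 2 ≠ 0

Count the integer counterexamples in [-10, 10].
Counterexamples in [-10, 10]: {-10, -8, -6, -4, -2, 0, 2, 4, 6, 8, 10}.

Counting them gives 11 values.

Answer: 11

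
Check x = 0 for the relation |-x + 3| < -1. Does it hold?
x = 0: LHS = |-0 + 3| = |3| = 3; 3 < -1 — FAILS

The relation fails at x = 0, so x = 0 is a counterexample.

Answer: No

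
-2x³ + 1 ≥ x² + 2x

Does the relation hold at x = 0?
x = 0: LHS = -2·0³ + 1 = 1, RHS = 0² + 2·0 = 0; 1 ≥ 0 — holds

The relation is satisfied at x = 0.

Answer: Yes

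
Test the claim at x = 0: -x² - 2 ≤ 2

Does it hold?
x = 0: LHS = -0² - 2 = -2; -2 ≤ 2 — holds

The relation is satisfied at x = 0.

Answer: Yes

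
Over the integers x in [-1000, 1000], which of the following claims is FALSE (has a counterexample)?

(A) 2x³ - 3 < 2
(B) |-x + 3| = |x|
(A) x = 2: LHS = 2·2³ - 3 = 13; 13 < 2 — FAILS
(B) x = 0: LHS = |-0 + 3| = |3| = 3, RHS = |0| = 0; 3 = 0 — FAILS

Answer: Both A and B are false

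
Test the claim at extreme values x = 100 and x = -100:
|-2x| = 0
x = 100: LHS = |-2·100| = |-200| = 200; 200 = 0 — FAILS
x = -100: LHS = |-2·(-100)| = |200| = 200; 200 = 0 — FAILS

Answer: No, fails for both x = 100 and x = -100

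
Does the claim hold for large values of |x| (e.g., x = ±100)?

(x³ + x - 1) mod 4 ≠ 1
x = 100: LHS = (100³ + 100 - 1) mod 4 = 1000099 mod 4 = 3; 3 ≠ 1 — holds
x = -100: LHS = ((-100)³ + (-100) - 1) mod 4 = (-1000101) mod 4 = 3; 3 ≠ 1 — holds

Answer: Yes, holds for both x = 100 and x = -100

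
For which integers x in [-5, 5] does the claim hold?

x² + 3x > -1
Holds for: {-5, -4, -3, 0, 1, 2, 3, 4, 5}
Fails for: {-2, -1}

Answer: {-5, -4, -3, 0, 1, 2, 3, 4, 5}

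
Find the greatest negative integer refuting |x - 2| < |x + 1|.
Testing negative integers from -1 downward:
x = -1: LHS = |(-1) - 2| = |-3| = 3, RHS = |(-1) + 1| = |0| = 0; 3 < 0 — FAILS  ← closest negative counterexample to 0

Answer: x = -1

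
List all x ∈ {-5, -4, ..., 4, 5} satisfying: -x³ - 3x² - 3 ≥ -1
Holds for: {-5, -4}
Fails for: {-3, -2, -1, 0, 1, 2, 3, 4, 5}

Answer: {-5, -4}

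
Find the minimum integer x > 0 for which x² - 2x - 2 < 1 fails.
Testing positive integers:
x = 1: LHS = 1² - 2·1 - 2 = -3; -3 < 1 — holds
x = 2: LHS = 2² - 2·2 - 2 = -2; -2 < 1 — holds
x = 3: LHS = 3² - 2·3 - 2 = 1; 1 < 1 — FAILS  ← smallest positive counterexample

Answer: x = 3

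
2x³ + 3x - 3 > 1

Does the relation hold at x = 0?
x = 0: LHS = 2·0³ + 3·0 - 3 = -3; -3 > 1 — FAILS

The relation fails at x = 0, so x = 0 is a counterexample.

Answer: No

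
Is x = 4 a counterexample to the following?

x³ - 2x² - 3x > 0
Substitute x = 4 into the relation:
x = 4: LHS = 4³ - 2·4² - 3·4 = 20; 20 > 0 — holds

The claim holds here, so x = 4 is not a counterexample. (A counterexample exists elsewhere, e.g. x = 0.)

Answer: No, x = 4 is not a counterexample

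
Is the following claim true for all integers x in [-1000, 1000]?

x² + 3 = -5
The claim fails at x = 0:
x = 0: LHS = 0² + 3 = 3; 3 = -5 — FAILS

Because a single integer refutes it, the statement is false.

Answer: False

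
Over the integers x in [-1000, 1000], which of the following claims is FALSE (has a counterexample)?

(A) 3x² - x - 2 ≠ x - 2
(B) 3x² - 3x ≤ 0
(A) x = 0: LHS = 3·0² - 0 - 2 = -2, RHS = 0 - 2 = -2; -2 ≠ -2 — FAILS
(B) x = -1: LHS = 3·(-1)² - 3·(-1) = 6; 6 ≤ 0 — FAILS

Answer: Both A and B are false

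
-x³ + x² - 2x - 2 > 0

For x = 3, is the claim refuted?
Substitute x = 3 into the relation:
x = 3: LHS = -3³ + 3² - 2·3 - 2 = -26; -26 > 0 — FAILS

Since the claim fails at x = 3, this value is a counterexample.

Answer: Yes, x = 3 is a counterexample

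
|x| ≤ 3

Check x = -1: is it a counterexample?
Substitute x = -1 into the relation:
x = -1: LHS = |-1| = 1; 1 ≤ 3 — holds

The claim holds here, so x = -1 is not a counterexample. (A counterexample exists elsewhere, e.g. x = 4.)

Answer: No, x = -1 is not a counterexample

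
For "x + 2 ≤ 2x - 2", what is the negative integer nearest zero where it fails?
Testing negative integers from -1 downward:
x = -1: LHS = (-1) + 2 = 1, RHS = 2·(-1) - 2 = -4; 1 ≤ -4 — FAILS  ← closest negative counterexample to 0

Answer: x = -1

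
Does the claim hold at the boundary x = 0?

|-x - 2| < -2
x = 0: LHS = |-0 - 2| = |-2| = 2; 2 < -2 — FAILS

The relation fails at x = 0, so x = 0 is a counterexample.

Answer: No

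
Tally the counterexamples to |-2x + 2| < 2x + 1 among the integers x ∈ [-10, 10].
Counterexamples in [-10, 10]: {-10, -9, -8, -7, -6, -5, -4, -3, -2, -1, 0}.

Counting them gives 11 values.

Answer: 11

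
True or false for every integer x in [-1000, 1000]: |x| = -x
The claim fails at x = 1:
x = 1: LHS = |1| = 1; 1 = -1 — FAILS

Because a single integer refutes it, the statement is false.

Answer: False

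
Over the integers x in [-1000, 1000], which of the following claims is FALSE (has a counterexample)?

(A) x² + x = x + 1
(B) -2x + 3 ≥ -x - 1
(A) x = 0: LHS = 0² + 0 = 0, RHS = 0 + 1 = 1; 0 = 1 — FAILS
(B) x = 5: LHS = -2·5 + 3 = -7, RHS = -5 - 1 = -6; -7 ≥ -6 — FAILS

Answer: Both A and B are false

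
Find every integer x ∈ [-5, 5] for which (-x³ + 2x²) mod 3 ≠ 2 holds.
For a polynomial with integer coefficients, its value mod 3 depends only on x mod 3, so it suffices to check one representative of each residue class, x = 0, 1, 2:
x = 0: LHS = (-0³ + 2·0²) mod 3 = 0 mod 3 = 0; 0 ≠ 2 — holds
x = 1: LHS = (-1³ + 2·1²) mod 3 = 1 mod 3 = 1; 1 ≠ 2 — holds
x = 2: LHS = (-2³ + 2·2²) mod 3 = 0 mod 3 = 0; 0 ≠ 2 — holds
The relation holds in every residue class, so the relation holds for every integer in [-5, 5].

Answer: All integers in [-5, 5]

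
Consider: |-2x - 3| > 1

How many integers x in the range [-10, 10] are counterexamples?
Counterexamples in [-10, 10]: {-2, -1}.

Counting them gives 2 values.

Answer: 2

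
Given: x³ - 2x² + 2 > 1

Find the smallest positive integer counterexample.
Testing positive integers:
x = 1: LHS = 1³ - 2·1² + 2 = 1; 1 > 1 — FAILS  ← smallest positive counterexample

Answer: x = 1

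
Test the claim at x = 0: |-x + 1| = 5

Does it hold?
x = 0: LHS = |-0 + 1| = |1| = 1; 1 = 5 — FAILS

The relation fails at x = 0, so x = 0 is a counterexample.

Answer: No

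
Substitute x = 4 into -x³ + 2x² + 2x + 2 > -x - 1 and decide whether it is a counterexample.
Substitute x = 4 into the relation:
x = 4: LHS = -4³ + 2·4² + 2·4 + 2 = -22, RHS = -4 - 1 = -5; -22 > -5 — FAILS

Since the claim fails at x = 4, this value is a counterexample.

Answer: Yes, x = 4 is a counterexample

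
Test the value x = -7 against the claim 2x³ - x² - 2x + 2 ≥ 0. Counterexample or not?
Substitute x = -7 into the relation:
x = -7: LHS = 2·(-7)³ - (-7)² - 2·(-7) + 2 = -719; -719 ≥ 0 — FAILS

Since the claim fails at x = -7, this value is a counterexample.

Answer: Yes, x = -7 is a counterexample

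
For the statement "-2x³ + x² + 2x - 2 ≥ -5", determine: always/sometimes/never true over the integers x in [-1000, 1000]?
Holds at x = 0: LHS = -2·0³ + 0² + 2·0 - 2 = -2; -2 ≥ -5 — holds
Fails at x = 2: LHS = -2·2³ + 2² + 2·2 - 2 = -10; -10 ≥ -5 — FAILS
It is satisfied by some integers in the range but not all.

Answer: Sometimes true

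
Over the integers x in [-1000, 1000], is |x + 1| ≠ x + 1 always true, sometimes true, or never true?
Holds at x = -2: LHS = |(-2) + 1| = |-1| = 1, RHS = (-2) + 1 = -1; 1 ≠ -1 — holds
Fails at x = 0: LHS = |0 + 1| = |1| = 1, RHS = 0 + 1 = 1; 1 ≠ 1 — FAILS
It is satisfied by some integers in the range but not all.

Answer: Sometimes true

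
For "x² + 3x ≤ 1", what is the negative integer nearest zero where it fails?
Testing negative integers from -1 downward:
x = -1: LHS = (-1)² + 3·(-1) = -2; -2 ≤ 1 — holds
x = -2: LHS = (-2)² + 3·(-2) = -2; -2 ≤ 1 — holds
x = -3: LHS = (-3)² + 3·(-3) = 0; 0 ≤ 1 — holds
x = -4: LHS = (-4)² + 3·(-4) = 4; 4 ≤ 1 — FAILS  ← closest negative counterexample to 0

Answer: x = -4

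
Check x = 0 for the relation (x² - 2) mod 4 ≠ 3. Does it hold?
x = 0: LHS = (0² - 2) mod 4 = (-2) mod 4 = 2; 2 ≠ 3 — holds

The relation is satisfied at x = 0.

Answer: Yes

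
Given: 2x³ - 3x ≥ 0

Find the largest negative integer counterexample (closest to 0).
Testing negative integers from -1 downward:
x = -1: LHS = 2·(-1)³ - 3·(-1) = 1; 1 ≥ 0 — holds
x = -2: LHS = 2·(-2)³ - 3·(-2) = -10; -10 ≥ 0 — FAILS  ← closest negative counterexample to 0

Answer: x = -2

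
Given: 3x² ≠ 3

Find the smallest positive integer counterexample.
Testing positive integers:
x = 1: LHS = 3·1² = 3; 3 ≠ 3 — FAILS  ← smallest positive counterexample

Answer: x = 1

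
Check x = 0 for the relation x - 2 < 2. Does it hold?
x = 0: LHS = 0 - 2 = -2; -2 < 2 — holds

The relation is satisfied at x = 0.

Answer: Yes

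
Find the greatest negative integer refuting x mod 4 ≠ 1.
Testing negative integers from -1 downward:
x = -1: LHS = (-1) mod 4 = 3; 3 ≠ 1 — holds
x = -2: LHS = (-2) mod 4 = 2; 2 ≠ 1 — holds
x = -3: LHS = (-3) mod 4 = 1; 1 ≠ 1 — FAILS  ← closest negative counterexample to 0

Answer: x = -3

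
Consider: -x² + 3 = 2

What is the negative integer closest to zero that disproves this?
Testing negative integers from -1 downward:
x = -1: LHS = -(-1)² + 3 = 2; 2 = 2 — holds
x = -2: LHS = -(-2)² + 3 = -1; -1 = 2 — FAILS  ← closest negative counterexample to 0

Answer: x = -2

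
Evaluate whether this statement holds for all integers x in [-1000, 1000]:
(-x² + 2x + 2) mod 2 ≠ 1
The claim fails at x = 1:
x = 1: LHS = (-1² + 2·1 + 2) mod 2 = 3 mod 2 = 1; 1 ≠ 1 — FAILS

Because a single integer refutes it, the statement is false.

Answer: False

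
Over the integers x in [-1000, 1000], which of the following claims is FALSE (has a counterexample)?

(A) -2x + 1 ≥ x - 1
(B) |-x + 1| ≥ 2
(A) x = 1: LHS = -2·1 + 1 = -1, RHS = 1 - 1 = 0; -1 ≥ 0 — FAILS
(B) x = 0: LHS = |-0 + 1| = |1| = 1; 1 ≥ 2 — FAILS

Answer: Both A and B are false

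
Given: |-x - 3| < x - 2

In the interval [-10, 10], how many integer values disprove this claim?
Counterexamples in [-10, 10]: {-10, -9, -8, -7, -6, -5, -4, -3, -2, -1, 0, 1, 2, 3, 4, 5, 6, 7, 8, 9, 10}.

Counting them gives 21 values.

Answer: 21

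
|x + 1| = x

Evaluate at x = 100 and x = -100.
x = 100: LHS = |100 + 1| = |101| = 101; 101 = 100 — FAILS
x = -100: LHS = |(-100) + 1| = |-99| = 99; 99 = -100 — FAILS

Answer: No, fails for both x = 100 and x = -100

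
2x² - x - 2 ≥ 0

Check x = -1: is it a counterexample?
Substitute x = -1 into the relation:
x = -1: LHS = 2·(-1)² - (-1) - 2 = 1; 1 ≥ 0 — holds

The claim holds here, so x = -1 is not a counterexample. (A counterexample exists elsewhere, e.g. x = 0.)

Answer: No, x = -1 is not a counterexample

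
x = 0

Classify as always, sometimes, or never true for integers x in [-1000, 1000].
Holds at x = 0: 0 = 0 — holds
Fails at x = 1: 1 = 0 — FAILS
It is satisfied by some integers in the range but not all.

Answer: Sometimes true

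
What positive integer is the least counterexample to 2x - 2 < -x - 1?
Testing positive integers:
x = 1: LHS = 2·1 - 2 = 0, RHS = -1 - 1 = -2; 0 < -2 — FAILS  ← smallest positive counterexample

Answer: x = 1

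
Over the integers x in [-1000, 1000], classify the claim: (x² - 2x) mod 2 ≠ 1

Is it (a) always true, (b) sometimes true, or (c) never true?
Holds at x = 0: LHS = (0² - 2·0) mod 2 = 0 mod 2 = 0; 0 ≠ 1 — holds
Fails at x = 1: LHS = (1² - 2·1) mod 2 = (-1) mod 2 = 1; 1 ≠ 1 — FAILS
It is satisfied by some integers in the range but not all.

Answer: Sometimes true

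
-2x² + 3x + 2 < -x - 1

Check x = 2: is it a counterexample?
Substitute x = 2 into the relation:
x = 2: LHS = -2·2² + 3·2 + 2 = 0, RHS = -2 - 1 = -3; 0 < -3 — FAILS

Since the claim fails at x = 2, this value is a counterexample.

Answer: Yes, x = 2 is a counterexample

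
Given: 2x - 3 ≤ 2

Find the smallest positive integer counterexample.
Testing positive integers:
x = 1: LHS = 2·1 - 3 = -1; -1 ≤ 2 — holds
x = 2: LHS = 2·2 - 3 = 1; 1 ≤ 2 — holds
x = 3: LHS = 2·3 - 3 = 3; 3 ≤ 2 — FAILS  ← smallest positive counterexample

Answer: x = 3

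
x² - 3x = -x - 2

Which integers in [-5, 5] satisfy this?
Over all integers in [-5, 5], LHS − RHS is always positive; it is smallest at x = 1, where it equals 1:
x = 1: LHS = 1² - 3·1 = -2, RHS = -1 - 2 = -3; -2 = -3 — FAILS
At the ends of the range:
x = -5: LHS = (-5)² - 3·(-5) = 40, RHS = -(-5) - 2 = 3; 40 = 3 — FAILS
x = 5: LHS = 5² - 3·5 = 10, RHS = -5 - 2 = -7; 10 = -7 — FAILS
Hence LHS − RHS is never 0, i.e. the two sides are never equal, so the claimed relation (=) fails for every integer in [-5, 5].

Answer: None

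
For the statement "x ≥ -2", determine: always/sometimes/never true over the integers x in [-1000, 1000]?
Holds at x = 0: 0 ≥ -2 — holds
Fails at x = -3: -3 ≥ -2 — FAILS
It is satisfied by some integers in the range but not all.

Answer: Sometimes true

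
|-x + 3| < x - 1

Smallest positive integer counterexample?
Testing positive integers:
x = 1: LHS = |-1 + 3| = |2| = 2, RHS = 1 - 1 = 0; 2 < 0 — FAILS  ← smallest positive counterexample

Answer: x = 1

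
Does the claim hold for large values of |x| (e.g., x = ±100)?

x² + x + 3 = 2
x = 100: LHS = 100² + 100 + 3 = 10103; 10103 = 2 — FAILS
x = -100: LHS = (-100)² + (-100) + 3 = 9903; 9903 = 2 — FAILS

Answer: No, fails for both x = 100 and x = -100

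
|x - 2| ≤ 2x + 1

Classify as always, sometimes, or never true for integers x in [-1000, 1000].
Holds at x = 1: LHS = |1 - 2| = |-1| = 1, RHS = 2·1 + 1 = 3; 1 ≤ 3 — holds
Fails at x = 0: LHS = |0 - 2| = |-2| = 2, RHS = 2·0 + 1 = 1; 2 ≤ 1 — FAILS
It is satisfied by some integers in the range but not all.

Answer: Sometimes true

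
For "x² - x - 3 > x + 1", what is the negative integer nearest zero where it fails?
Testing negative integers from -1 downward:
x = -1: LHS = (-1)² - (-1) - 3 = -1, RHS = (-1) + 1 = 0; -1 > 0 — FAILS  ← closest negative counterexample to 0

Answer: x = -1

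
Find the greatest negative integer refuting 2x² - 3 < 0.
Testing negative integers from -1 downward:
x = -1: LHS = 2·(-1)² - 3 = -1; -1 < 0 — holds
x = -2: LHS = 2·(-2)² - 3 = 5; 5 < 0 — FAILS  ← closest negative counterexample to 0

Answer: x = -2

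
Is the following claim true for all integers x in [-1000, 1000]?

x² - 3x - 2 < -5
The claim fails at x = 0:
x = 0: LHS = 0² - 3·0 - 2 = -2; -2 < -5 — FAILS

Because a single integer refutes it, the statement is false.

Answer: False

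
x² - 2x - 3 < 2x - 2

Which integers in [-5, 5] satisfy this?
Holds for: {0, 1, 2, 3, 4}
Fails for: {-5, -4, -3, -2, -1, 5}

Answer: {0, 1, 2, 3, 4}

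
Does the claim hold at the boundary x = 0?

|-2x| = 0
x = 0: LHS = |-2·0| = |0| = 0; 0 = 0 — holds

The relation is satisfied at x = 0.

Answer: Yes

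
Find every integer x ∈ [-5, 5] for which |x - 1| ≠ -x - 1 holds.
Over all integers in [-5, 5], LHS − RHS is always positive; it is smallest at x = 0, where it equals 2:
x = 0: LHS = |0 - 1| = |-1| = 1, RHS = -0 - 1 = -1; 1 ≠ -1 — holds
At the ends of the range:
x = -5: LHS = |(-5) - 1| = |-6| = 6, RHS = -(-5) - 1 = 4; 6 ≠ 4 — holds
x = 5: LHS = |5 - 1| = |4| = 4, RHS = -5 - 1 = -6; 4 ≠ -6 — holds
Hence LHS − RHS is never 0, i.e. the two sides are never equal, so the relation holds for every integer in [-5, 5].

Answer: All integers in [-5, 5]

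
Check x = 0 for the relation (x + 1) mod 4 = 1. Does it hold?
x = 0: LHS = (0 + 1) mod 4 = 1 mod 4 = 1; 1 = 1 — holds

The relation is satisfied at x = 0.

Answer: Yes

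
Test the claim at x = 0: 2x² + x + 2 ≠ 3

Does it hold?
x = 0: LHS = 2·0² + 0 + 2 = 2; 2 ≠ 3 — holds

The relation is satisfied at x = 0.

Answer: Yes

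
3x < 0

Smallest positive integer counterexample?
Testing positive integers:
x = 1: LHS = 3·1 = 3; 3 < 0 — FAILS  ← smallest positive counterexample

Answer: x = 1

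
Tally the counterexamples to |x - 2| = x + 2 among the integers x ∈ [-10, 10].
Counterexamples in [-10, 10]: {-10, -9, -8, -7, -6, -5, -4, -3, -2, -1, 1, 2, 3, 4, 5, 6, 7, 8, 9, 10}.

Counting them gives 20 values.

Answer: 20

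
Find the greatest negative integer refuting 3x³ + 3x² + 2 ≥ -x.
Testing negative integers from -1 downward:
x = -1: LHS = 3·(-1)³ + 3·(-1)² + 2 = 2, RHS = -(-1) = 1; 2 ≥ 1 — holds
x = -2: LHS = 3·(-2)³ + 3·(-2)² + 2 = -10, RHS = -(-2) = 2; -10 ≥ 2 — FAILS  ← closest negative counterexample to 0

Answer: x = -2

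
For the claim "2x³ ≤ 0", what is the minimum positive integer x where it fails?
Testing positive integers:
x = 1: LHS = 2·1³ = 2; 2 ≤ 0 — FAILS  ← smallest positive counterexample

Answer: x = 1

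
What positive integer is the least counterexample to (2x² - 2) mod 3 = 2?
Testing positive integers:
x = 1: LHS = (2·1² - 2) mod 3 = 0 mod 3 = 0; 0 = 2 — FAILS  ← smallest positive counterexample

Answer: x = 1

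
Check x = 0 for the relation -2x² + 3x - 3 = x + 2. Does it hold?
x = 0: LHS = -2·0² + 3·0 - 3 = -3, RHS = 0 + 2 = 2; -3 = 2 — FAILS

The relation fails at x = 0, so x = 0 is a counterexample.

Answer: No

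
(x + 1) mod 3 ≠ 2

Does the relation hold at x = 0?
x = 0: LHS = (0 + 1) mod 3 = 1 mod 3 = 1; 1 ≠ 2 — holds

The relation is satisfied at x = 0.

Answer: Yes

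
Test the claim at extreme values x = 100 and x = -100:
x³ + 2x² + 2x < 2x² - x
x = 100: LHS = 100³ + 2·100² + 2·100 = 1020200, RHS = 2·100² - 100 = 19900; 1020200 < 19900 — FAILS
x = -100: LHS = (-100)³ + 2·(-100)² + 2·(-100) = -980200, RHS = 2·(-100)² - (-100) = 20100; -980200 < 20100 — holds

Answer: Partially: fails for x = 100, holds for x = -100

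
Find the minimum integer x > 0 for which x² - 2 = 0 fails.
Testing positive integers:
x = 1: LHS = 1² - 2 = -1; -1 = 0 — FAILS  ← smallest positive counterexample

Answer: x = 1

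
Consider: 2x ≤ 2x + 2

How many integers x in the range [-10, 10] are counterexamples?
Over all integers in [-10, 10], LHS − RHS is largest at x = 0, where it equals -2:
x = 0: LHS = 2·0 = 0, RHS = 2·0 + 2 = 2; 0 ≤ 2 — holds
At the ends of the range:
x = -10: LHS = 2·(-10) = -20, RHS = 2·(-10) + 2 = -18; -20 ≤ -18 — holds
x = 10: LHS = 2·10 = 20, RHS = 2·10 + 2 = 22; 20 ≤ 22 — holds
Hence LHS − RHS is never positive, i.e. LHS ≤ RHS throughout, so the relation holds for every integer in [-10, 10].

No counterexample appears in that range.

Answer: 0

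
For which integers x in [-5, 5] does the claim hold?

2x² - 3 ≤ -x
Holds for: {-1, 0, 1}
Fails for: {-5, -4, -3, -2, 2, 3, 4, 5}

Answer: {-1, 0, 1}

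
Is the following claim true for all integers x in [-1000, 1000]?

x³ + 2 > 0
The claim fails at x = -2:
x = -2: LHS = (-2)³ + 2 = -6; -6 > 0 — FAILS

Because a single integer refutes it, the statement is false.

Answer: False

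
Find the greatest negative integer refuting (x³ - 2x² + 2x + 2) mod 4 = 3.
Testing negative integers from -1 downward:
x = -1: LHS = ((-1)³ - 2·(-1)² + 2·(-1) + 2) mod 4 = (-3) mod 4 = 1; 1 = 3 — FAILS  ← closest negative counterexample to 0

Answer: x = -1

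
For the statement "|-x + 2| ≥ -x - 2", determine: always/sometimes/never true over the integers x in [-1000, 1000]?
Over all integers in [-1000, 1000], LHS − RHS is smallest at x = 0, where it equals 4:
x = 0: LHS = |-0 + 2| = |2| = 2, RHS = -0 - 2 = -2; 2 ≥ -2 — holds
At the ends of the range:
x = -1000: LHS = |-(-1000) + 2| = |1002| = 1002, RHS = -(-1000) - 2 = 998; 1002 ≥ 998 — holds
x = 1000: LHS = |-1000 + 2| = |-998| = 998, RHS = -1000 - 2 = -1002; 998 ≥ -1002 — holds
Hence LHS − RHS is never negative, i.e. LHS ≥ RHS throughout, so the relation holds for every integer in [-1000, 1000].

No counterexample exists.

Answer: Always true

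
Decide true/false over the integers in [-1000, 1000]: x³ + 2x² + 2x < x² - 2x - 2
The claim fails at x = 0:
x = 0: LHS = 0³ + 2·0² + 2·0 = 0, RHS = 0² - 2·0 - 2 = -2; 0 < -2 — FAILS

Because a single integer refutes it, the statement is false.

Answer: False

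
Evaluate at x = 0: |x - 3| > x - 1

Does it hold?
x = 0: LHS = |0 - 3| = |-3| = 3, RHS = 0 - 1 = -1; 3 > -1 — holds

The relation is satisfied at x = 0.

Answer: Yes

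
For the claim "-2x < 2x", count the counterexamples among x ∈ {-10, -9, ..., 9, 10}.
Counterexamples in [-10, 10]: {-10, -9, -8, -7, -6, -5, -4, -3, -2, -1, 0}.

Counting them gives 11 values.

Answer: 11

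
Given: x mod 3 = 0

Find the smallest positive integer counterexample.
Testing positive integers:
x = 1: LHS = 1 mod 3 = 1; 1 = 0 — FAILS  ← smallest positive counterexample

Answer: x = 1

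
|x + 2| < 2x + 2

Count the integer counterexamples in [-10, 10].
Counterexamples in [-10, 10]: {-10, -9, -8, -7, -6, -5, -4, -3, -2, -1, 0}.

Counting them gives 11 values.

Answer: 11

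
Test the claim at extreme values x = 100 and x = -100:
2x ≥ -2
x = 100: LHS = 2·100 = 200; 200 ≥ -2 — holds
x = -100: LHS = 2·(-100) = -200; -200 ≥ -2 — FAILS

Answer: Partially: holds for x = 100, fails for x = -100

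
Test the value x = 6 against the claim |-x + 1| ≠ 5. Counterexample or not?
Substitute x = 6 into the relation:
x = 6: LHS = |-6 + 1| = |-5| = 5; 5 ≠ 5 — FAILS

Since the claim fails at x = 6, this value is a counterexample.

Answer: Yes, x = 6 is a counterexample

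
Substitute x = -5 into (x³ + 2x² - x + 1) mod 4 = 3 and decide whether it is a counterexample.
Substitute x = -5 into the relation:
x = -5: LHS = ((-5)³ + 2·(-5)² - (-5) + 1) mod 4 = (-69) mod 4 = 3; 3 = 3 — holds

The claim holds here, so x = -5 is not a counterexample. (A counterexample exists elsewhere, e.g. x = 0.)

Answer: No, x = -5 is not a counterexample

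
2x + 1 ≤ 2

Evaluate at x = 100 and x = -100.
x = 100: LHS = 2·100 + 1 = 201; 201 ≤ 2 — FAILS
x = -100: LHS = 2·(-100) + 1 = -199; -199 ≤ 2 — holds

Answer: Partially: fails for x = 100, holds for x = -100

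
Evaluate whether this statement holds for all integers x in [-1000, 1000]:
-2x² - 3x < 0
The claim fails at x = 0:
x = 0: LHS = -2·0² - 3·0 = 0; 0 < 0 — FAILS

Because a single integer refutes it, the statement is false.

Answer: False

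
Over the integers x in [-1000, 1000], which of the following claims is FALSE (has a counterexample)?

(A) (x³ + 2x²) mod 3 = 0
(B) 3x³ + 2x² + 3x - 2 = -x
(A) x = -1: LHS = ((-1)³ + 2·(-1)²) mod 3 = 1 mod 3 = 1; 1 = 0 — FAILS
(B) x = 0: LHS = 3·0³ + 2·0² + 3·0 - 2 = -2, RHS = -0 = 0; -2 = 0 — FAILS

Answer: Both A and B are false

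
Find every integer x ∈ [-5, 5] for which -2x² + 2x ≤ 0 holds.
Over all integers in [-5, 5], LHS − RHS is largest at x = 0, where it equals 0:
x = 0: LHS = -2·0² + 2·0 = 0; 0 ≤ 0 — holds
At the ends of the range:
x = -5: LHS = -2·(-5)² + 2·(-5) = -60; -60 ≤ 0 — holds
x = 5: LHS = -2·5² + 2·5 = -40; -40 ≤ 0 — holds
Hence LHS − RHS is never positive, i.e. LHS ≤ RHS throughout, so the relation holds for every integer in [-5, 5].

Answer: All integers in [-5, 5]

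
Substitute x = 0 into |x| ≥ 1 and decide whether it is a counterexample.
Substitute x = 0 into the relation:
x = 0: LHS = |0| = 0; 0 ≥ 1 — FAILS

Since the claim fails at x = 0, this value is a counterexample.

Answer: Yes, x = 0 is a counterexample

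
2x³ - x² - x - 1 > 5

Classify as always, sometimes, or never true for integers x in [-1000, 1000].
Holds at x = 2: LHS = 2·2³ - 2² - 2 - 1 = 9; 9 > 5 — holds
Fails at x = 0: LHS = 2·0³ - 0² - 0 - 1 = -1; -1 > 5 — FAILS
It is satisfied by some integers in the range but not all.

Answer: Sometimes true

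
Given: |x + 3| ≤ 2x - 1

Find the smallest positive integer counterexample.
Testing positive integers:
x = 1: LHS = |1 + 3| = |4| = 4, RHS = 2·1 - 1 = 1; 4 ≤ 1 — FAILS  ← smallest positive counterexample

Answer: x = 1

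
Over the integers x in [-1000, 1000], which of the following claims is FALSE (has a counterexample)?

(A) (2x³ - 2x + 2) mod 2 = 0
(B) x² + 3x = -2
(A) For a polynomial with integer coefficients, its value mod 2 depends only on x mod 2, so it suffices to check one representative of each residue class, x = 0, 1:
x = 0: LHS = (2·0³ - 2·0 + 2) mod 2 = 2 mod 2 = 0; 0 = 0 — holds
x = 1: LHS = (2·1³ - 2·1 + 2) mod 2 = 2 mod 2 = 0; 0 = 0 — holds
The relation holds in every residue class, so the relation holds for every integer in [-1000, 1000].

(B) x = 0: LHS = 0² + 3·0 = 0; 0 = -2 — FAILS

Only (B) has a counterexample.

Answer: B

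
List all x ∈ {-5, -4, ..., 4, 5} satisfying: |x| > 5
Over all integers in [-5, 5], LHS − RHS is largest at x = 5, where it equals 0:
x = 5: LHS = |5| = 5; 5 > 5 — FAILS
At the ends of the range:
x = -5: LHS = |-5| = 5; 5 > 5 — FAILS
Hence LHS − RHS is never positive, i.e. LHS ≤ RHS throughout, so the claimed relation (>) fails for every integer in [-5, 5].

Answer: None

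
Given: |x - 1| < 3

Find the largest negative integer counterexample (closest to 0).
Testing negative integers from -1 downward:
x = -1: LHS = |(-1) - 1| = |-2| = 2; 2 < 3 — holds
x = -2: LHS = |(-2) - 1| = |-3| = 3; 3 < 3 — FAILS  ← closest negative counterexample to 0

Answer: x = -2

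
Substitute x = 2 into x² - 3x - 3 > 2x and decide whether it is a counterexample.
Substitute x = 2 into the relation:
x = 2: LHS = 2² - 3·2 - 3 = -5, RHS = 2·2 = 4; -5 > 4 — FAILS

Since the claim fails at x = 2, this value is a counterexample.

Answer: Yes, x = 2 is a counterexample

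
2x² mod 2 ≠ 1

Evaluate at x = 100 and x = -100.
x = 100: LHS = (2·100²) mod 2 = 20000 mod 2 = 0; 0 ≠ 1 — holds
x = -100: LHS = (2·(-100)²) mod 2 = 20000 mod 2 = 0; 0 ≠ 1 — holds

Answer: Yes, holds for both x = 100 and x = -100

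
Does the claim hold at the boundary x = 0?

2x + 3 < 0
x = 0: LHS = 2·0 + 3 = 3; 3 < 0 — FAILS

The relation fails at x = 0, so x = 0 is a counterexample.

Answer: No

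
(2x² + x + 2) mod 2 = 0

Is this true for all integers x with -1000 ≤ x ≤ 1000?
The claim fails at x = 1:
x = 1: LHS = (2·1² + 1 + 2) mod 2 = 5 mod 2 = 1; 1 = 0 — FAILS

Because a single integer refutes it, the statement is false.

Answer: False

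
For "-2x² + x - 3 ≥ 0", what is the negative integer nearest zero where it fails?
Testing negative integers from -1 downward:
x = -1: LHS = -2·(-1)² + (-1) - 3 = -6; -6 ≥ 0 — FAILS  ← closest negative counterexample to 0

Answer: x = -1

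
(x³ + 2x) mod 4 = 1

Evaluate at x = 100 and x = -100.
x = 100: LHS = (100³ + 2·100) mod 4 = 1000200 mod 4 = 0; 0 = 1 — FAILS
x = -100: LHS = ((-100)³ + 2·(-100)) mod 4 = (-1000200) mod 4 = 0; 0 = 1 — FAILS

Answer: No, fails for both x = 100 and x = -100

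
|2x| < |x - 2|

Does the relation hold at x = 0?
x = 0: LHS = |2·0| = |0| = 0, RHS = |0 - 2| = |-2| = 2; 0 < 2 — holds

The relation is satisfied at x = 0.

Answer: Yes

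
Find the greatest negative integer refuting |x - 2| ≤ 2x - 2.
Testing negative integers from -1 downward:
x = -1: LHS = |(-1) - 2| = |-3| = 3, RHS = 2·(-1) - 2 = -4; 3 ≤ -4 — FAILS  ← closest negative counterexample to 0

Answer: x = -1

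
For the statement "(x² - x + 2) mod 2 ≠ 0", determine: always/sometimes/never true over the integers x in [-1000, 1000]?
For a polynomial with integer coefficients, its value mod 2 depends only on x mod 2, so it suffices to check one representative of each residue class, x = 0, 1:
x = 0: LHS = (0² - 0 + 2) mod 2 = 2 mod 2 = 0; 0 ≠ 0 — FAILS
x = 1: LHS = (1² - 1 + 2) mod 2 = 2 mod 2 = 0; 0 ≠ 0 — FAILS
The relation fails in every residue class, so the claimed relation (≠) fails for every integer in [-1000, 1000].

No integer in the range satisfies it.

Answer: Never true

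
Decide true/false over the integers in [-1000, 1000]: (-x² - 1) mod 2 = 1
The claim fails at x = 1:
x = 1: LHS = (-1² - 1) mod 2 = (-2) mod 2 = 0; 0 = 1 — FAILS

Because a single integer refutes it, the statement is false.

Answer: False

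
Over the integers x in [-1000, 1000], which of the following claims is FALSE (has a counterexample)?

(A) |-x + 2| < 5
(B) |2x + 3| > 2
(A) x = -3: LHS = |-(-3) + 2| = |5| = 5; 5 < 5 — FAILS
(B) x = -1: LHS = |2·(-1) + 3| = |1| = 1; 1 > 2 — FAILS

Answer: Both A and B are false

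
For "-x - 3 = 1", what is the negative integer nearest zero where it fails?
Testing negative integers from -1 downward:
x = -1: LHS = -(-1) - 3 = -2; -2 = 1 — FAILS  ← closest negative counterexample to 0

Answer: x = -1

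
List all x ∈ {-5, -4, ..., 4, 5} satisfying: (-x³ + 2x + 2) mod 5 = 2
Holds for: {-5, 0, 5}
Fails for: {-4, -3, -2, -1, 1, 2, 3, 4}

Answer: {-5, 0, 5}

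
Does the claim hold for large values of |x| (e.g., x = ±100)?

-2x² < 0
x = 100: LHS = -2·100² = -20000; -20000 < 0 — holds
x = -100: LHS = -2·(-100)² = -20000; -20000 < 0 — holds

Answer: Yes, holds for both x = 100 and x = -100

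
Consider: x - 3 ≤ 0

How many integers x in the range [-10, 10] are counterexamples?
Counterexamples in [-10, 10]: {4, 5, 6, 7, 8, 9, 10}.

Counting them gives 7 values.

Answer: 7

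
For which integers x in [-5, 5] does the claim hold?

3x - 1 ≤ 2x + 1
Holds for: {-5, -4, -3, -2, -1, 0, 1, 2}
Fails for: {3, 4, 5}

Answer: {-5, -4, -3, -2, -1, 0, 1, 2}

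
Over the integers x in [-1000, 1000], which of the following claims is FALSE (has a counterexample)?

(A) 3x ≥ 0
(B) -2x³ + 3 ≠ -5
(A) x = -1: LHS = 3·(-1) = -3; -3 ≥ 0 — FAILS

(B) Track d = LHS − RHS over the integers in [-1000, 1000]. Equality would need d = 0, but d changes sign only between consecutive integers, jumping over 0:
x = 1: LHS = -2·1³ + 3 = 1; 1 ≠ -5 — holds  (d = 6)
x = 2: LHS = -2·2³ + 3 = -13; -13 ≠ -5 — holds  (d = -8)
Away from these crossings d keeps a constant sign, and checking every integer in [-1000, 1000] confirms d ≠ 0 throughout. Hence the two sides are never equal, so the relation holds for every integer in [-1000, 1000].

Only (A) has a counterexample.

Answer: A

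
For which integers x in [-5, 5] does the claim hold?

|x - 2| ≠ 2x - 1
Holds for: {-5, -4, -3, -2, -1, 0, 2, 3, 4, 5}
Fails for: {1}

Answer: {-5, -4, -3, -2, -1, 0, 2, 3, 4, 5}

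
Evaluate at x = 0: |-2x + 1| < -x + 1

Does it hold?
x = 0: LHS = |-2·0 + 1| = |1| = 1, RHS = -0 + 1 = 1; 1 < 1 — FAILS

The relation fails at x = 0, so x = 0 is a counterexample.

Answer: No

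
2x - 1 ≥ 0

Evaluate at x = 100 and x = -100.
x = 100: LHS = 2·100 - 1 = 199; 199 ≥ 0 — holds
x = -100: LHS = 2·(-100) - 1 = -201; -201 ≥ 0 — FAILS

Answer: Partially: holds for x = 100, fails for x = -100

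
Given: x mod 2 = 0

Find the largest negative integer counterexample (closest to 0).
Testing negative integers from -1 downward:
x = -1: LHS = (-1) mod 2 = 1; 1 = 0 — FAILS  ← closest negative counterexample to 0

Answer: x = -1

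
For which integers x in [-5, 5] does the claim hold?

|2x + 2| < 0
An absolute value is never negative, so the left side is ≥ 0 for every x, while the right side is 0. Tightest case in [-5, 5] is x = -1:
x = -1: LHS = |2·(-1) + 2| = |0| = 0; 0 < 0 — FAILS
Hence LHS − RHS is never negative, i.e. LHS ≥ RHS throughout, so the claimed relation (<) fails for every integer in [-5, 5].

Answer: None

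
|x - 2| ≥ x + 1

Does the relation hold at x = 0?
x = 0: LHS = |0 - 2| = |-2| = 2, RHS = 0 + 1 = 1; 2 ≥ 1 — holds

The relation is satisfied at x = 0.

Answer: Yes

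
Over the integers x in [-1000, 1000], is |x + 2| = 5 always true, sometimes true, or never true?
Holds at x = 3: LHS = |3 + 2| = |5| = 5; 5 = 5 — holds
Fails at x = 0: LHS = |0 + 2| = |2| = 2; 2 = 5 — FAILS
It is satisfied by some integers in the range but not all.

Answer: Sometimes true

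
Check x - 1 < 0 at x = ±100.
x = 100: LHS = 100 - 1 = 99; 99 < 0 — FAILS
x = -100: LHS = (-100) - 1 = -101; -101 < 0 — holds

Answer: Partially: fails for x = 100, holds for x = -100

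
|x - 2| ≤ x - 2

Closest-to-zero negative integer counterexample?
Testing negative integers from -1 downward:
x = -1: LHS = |(-1) - 2| = |-3| = 3, RHS = (-1) - 2 = -3; 3 ≤ -3 — FAILS  ← closest negative counterexample to 0

Answer: x = -1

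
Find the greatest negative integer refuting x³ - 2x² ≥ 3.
Testing negative integers from -1 downward:
x = -1: LHS = (-1)³ - 2·(-1)² = -3; -3 ≥ 3 — FAILS  ← closest negative counterexample to 0

Answer: x = -1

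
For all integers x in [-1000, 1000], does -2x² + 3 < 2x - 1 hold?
The claim fails at x = 0:
x = 0: LHS = -2·0² + 3 = 3, RHS = 2·0 - 1 = -1; 3 < -1 — FAILS

Because a single integer refutes it, the statement is false.

Answer: False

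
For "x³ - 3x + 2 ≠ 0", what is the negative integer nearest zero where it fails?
Testing negative integers from -1 downward:
x = -1: LHS = (-1)³ - 3·(-1) + 2 = 4; 4 ≠ 0 — holds
x = -2: LHS = (-2)³ - 3·(-2) + 2 = 0; 0 ≠ 0 — FAILS  ← closest negative counterexample to 0

Answer: x = -2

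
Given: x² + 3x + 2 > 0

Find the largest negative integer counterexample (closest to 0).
Testing negative integers from -1 downward:
x = -1: LHS = (-1)² + 3·(-1) + 2 = 0; 0 > 0 — FAILS  ← closest negative counterexample to 0

Answer: x = -1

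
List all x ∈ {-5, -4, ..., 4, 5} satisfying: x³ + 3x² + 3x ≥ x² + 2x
Holds for: {-1, 0, 1, 2, 3, 4, 5}
Fails for: {-5, -4, -3, -2}

Answer: {-1, 0, 1, 2, 3, 4, 5}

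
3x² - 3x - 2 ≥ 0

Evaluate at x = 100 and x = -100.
x = 100: LHS = 3·100² - 3·100 - 2 = 29698; 29698 ≥ 0 — holds
x = -100: LHS = 3·(-100)² - 3·(-100) - 2 = 30298; 30298 ≥ 0 — holds

Answer: Yes, holds for both x = 100 and x = -100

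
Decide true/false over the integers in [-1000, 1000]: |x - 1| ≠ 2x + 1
The claim fails at x = 0:
x = 0: LHS = |0 - 1| = |-1| = 1, RHS = 2·0 + 1 = 1; 1 ≠ 1 — FAILS

Because a single integer refutes it, the statement is false.

Answer: False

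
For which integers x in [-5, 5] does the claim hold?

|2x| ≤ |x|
Holds for: {0}
Fails for: {-5, -4, -3, -2, -1, 1, 2, 3, 4, 5}

Answer: {0}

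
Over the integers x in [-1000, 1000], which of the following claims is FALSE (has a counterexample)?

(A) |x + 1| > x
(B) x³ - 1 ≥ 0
(A) Over all integers in [-1000, 1000], LHS − RHS is smallest at x = 0, where it equals 1:
x = 0: LHS = |0 + 1| = |1| = 1; 1 > 0 — holds
At the ends of the range:
x = -1000: LHS = |(-1000) + 1| = |-999| = 999; 999 > -1000 — holds
x = 1000: LHS = |1000 + 1| = |1001| = 1001; 1001 > 1000 — holds
Hence LHS − RHS is never zero or negative, i.e. LHS > RHS throughout, so the relation holds for every integer in [-1000, 1000].

(B) x = 0: LHS = 0³ - 1 = -1; -1 ≥ 0 — FAILS

Only (B) has a counterexample.

Answer: B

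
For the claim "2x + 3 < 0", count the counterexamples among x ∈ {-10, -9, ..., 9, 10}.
Counterexamples in [-10, 10]: {-1, 0, 1, 2, 3, 4, 5, 6, 7, 8, 9, 10}.

Counting them gives 12 values.

Answer: 12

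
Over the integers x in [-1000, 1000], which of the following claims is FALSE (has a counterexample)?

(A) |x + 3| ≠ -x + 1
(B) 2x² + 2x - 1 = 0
(A) x = -1: LHS = |(-1) + 3| = |2| = 2, RHS = -(-1) + 1 = 2; 2 ≠ 2 — FAILS
(B) x = 0: LHS = 2·0² + 2·0 - 1 = -1; -1 = 0 — FAILS

Answer: Both A and B are false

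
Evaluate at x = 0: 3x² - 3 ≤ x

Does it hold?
x = 0: LHS = 3·0² - 3 = -3; -3 ≤ 0 — holds

The relation is satisfied at x = 0.

Answer: Yes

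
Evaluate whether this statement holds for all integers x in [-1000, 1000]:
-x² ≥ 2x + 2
The claim fails at x = 0:
x = 0: LHS = -0² = 0, RHS = 2·0 + 2 = 2; 0 ≥ 2 — FAILS

Because a single integer refutes it, the statement is false.

Answer: False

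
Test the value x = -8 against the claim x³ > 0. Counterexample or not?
Substitute x = -8 into the relation:
x = -8: LHS = (-8)³ = -512; -512 > 0 — FAILS

Since the claim fails at x = -8, this value is a counterexample.

Answer: Yes, x = -8 is a counterexample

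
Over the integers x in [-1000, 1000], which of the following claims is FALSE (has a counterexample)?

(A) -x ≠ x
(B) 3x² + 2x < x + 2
(A) x = 0: LHS = -0 = 0; 0 ≠ 0 — FAILS
(B) x = 1: LHS = 3·1² + 2·1 = 5, RHS = 1 + 2 = 3; 5 < 3 — FAILS

Answer: Both A and B are false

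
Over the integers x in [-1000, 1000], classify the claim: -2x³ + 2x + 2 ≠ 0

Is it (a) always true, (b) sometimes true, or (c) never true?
Track d = LHS − RHS over the integers in [-1000, 1000]. Equality would need d = 0, but d changes sign only between consecutive integers, jumping over 0:
x = 1: LHS = -2·1³ + 2·1 + 2 = 2; 2 ≠ 0 — holds  (d = 2)
x = 2: LHS = -2·2³ + 2·2 + 2 = -10; -10 ≠ 0 — holds  (d = -10)
Away from these crossings d keeps a constant sign, and checking every integer in [-1000, 1000] confirms d ≠ 0 throughout. Hence the two sides are never equal, so the relation holds for every integer in [-1000, 1000].

No counterexample exists.

Answer: Always true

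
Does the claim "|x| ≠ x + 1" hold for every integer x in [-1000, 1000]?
Track d = LHS − RHS over the integers in [-1000, 1000]. Equality would need d = 0, but d changes sign only between consecutive integers, jumping over 0:
x = -1: LHS = |-1| = 1, RHS = (-1) + 1 = 0; 1 ≠ 0 — holds  (d = 1)
x = 0: LHS = |0| = 0, RHS = 0 + 1 = 1; 0 ≠ 1 — holds  (d = -1)
Away from these crossings d keeps a constant sign, and checking every integer in [-1000, 1000] confirms d ≠ 0 throughout. Hence the two sides are never equal, so the relation holds for every integer in [-1000, 1000].

No counterexample exists.

Answer: True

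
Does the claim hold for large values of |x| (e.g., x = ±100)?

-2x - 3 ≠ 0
x = 100: LHS = -2·100 - 3 = -203; -203 ≠ 0 — holds
x = -100: LHS = -2·(-100) - 3 = 197; 197 ≠ 0 — holds

Answer: Yes, holds for both x = 100 and x = -100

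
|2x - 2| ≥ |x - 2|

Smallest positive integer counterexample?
Testing positive integers:
x = 1: LHS = |2·1 - 2| = |0| = 0, RHS = |1 - 2| = |-1| = 1; 0 ≥ 1 — FAILS  ← smallest positive counterexample

Answer: x = 1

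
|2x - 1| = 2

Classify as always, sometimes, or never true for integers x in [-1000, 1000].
Track d = LHS − RHS over the integers in [-1000, 1000]. Equality would need d = 0, but d changes sign only between consecutive integers, jumping over 0:
x = -1: LHS = |2·(-1) - 1| = |-3| = 3; 3 = 2 — FAILS  (d = 1)
x = 0: LHS = |2·0 - 1| = |-1| = 1; 1 = 2 — FAILS  (d = -1)
x = 1: LHS = |2·1 - 1| = |1| = 1; 1 = 2 — FAILS  (d = -1)
x = 2: LHS = |2·2 - 1| = |3| = 3; 3 = 2 — FAILS  (d = 1)
Away from these crossings d keeps a constant sign, and checking every integer in [-1000, 1000] confirms d ≠ 0 throughout. Hence the two sides are never equal, so the claimed relation (=) fails for every integer in [-1000, 1000].

No integer in the range satisfies it.

Answer: Never true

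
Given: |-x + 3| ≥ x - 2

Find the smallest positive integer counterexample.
Testing positive integers:
x = 1: LHS = |-1 + 3| = |2| = 2, RHS = 1 - 2 = -1; 2 ≥ -1 — holds
x = 2: LHS = |-2 + 3| = |1| = 1, RHS = 2 - 2 = 0; 1 ≥ 0 — holds
x = 3: LHS = |-3 + 3| = |0| = 0, RHS = 3 - 2 = 1; 0 ≥ 1 — FAILS  ← smallest positive counterexample

Answer: x = 3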